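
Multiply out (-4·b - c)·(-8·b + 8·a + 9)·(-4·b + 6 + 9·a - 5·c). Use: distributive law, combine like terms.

(-4·b - c)·(-8·b + 8·a + 9)·(-4·b + 6 + 9·a - 5·c)
= (32·b² - 32·a·b - 36·b + 8·b·c - 8·a·c - 9·c)·(-4·b + 6 + 9·a - 5·c)    [distributive law]
= -128·b³ + 192·b² + 288·a·b² - 160·b²·c + 128·a·b² - 192·a·b - 288·a²·b + 160·a·b·c + 144·b² - 216·b - 324·a·b + 180·b·c - 32·b²·c + 48·b·c + 72·a·b·c - 40·b·c² + 32·a·b·c - 48·a·c - 72·a²·c + 40·a·c² + 36·b·c - 54·c - 81·a·c + 45·c²    [distributive law]
= -128·b³ + 336·b² + 416·a·b² - 192·b²·c - 516·a·b - 288·a²·b + 264·a·b·c - 216·b + 264·b·c - 40·b·c² - 129·a·c - 72·a²·c + 40·a·c² - 54·c + 45·c²    [combine like terms]

-128·b³ + 336·b² + 416·a·b² - 192·b²·c - 516·a·b - 288·a²·b + 264·a·b·c - 216·b + 264·b·c - 40·b·c² - 129·a·c - 72·a²·c + 40·a·c² - 54·c + 45·c²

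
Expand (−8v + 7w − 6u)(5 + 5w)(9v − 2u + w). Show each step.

(−8v + 7w − 6u)(5 + 5w)(9v − 2u + w)
= (−40v − 40vw + 35w + 35w² − 30u − 30uw)(9v − 2u + w)    [distributive law]
= −360v² + 80uv − 40vw − 360v²w + 80uvw − 40vw² + 315vw − 70uw + 35w² + 315vw² − 70uw² + 35w³ − 270uv + 60u² − 30uw − 270uvw + 60u²w − 30uw²    [distributive law]
= −360v² − 190uv + 275vw − 360v²w − 190uvw + 275vw² − 100uw + 35w² − 100uw² + 35w³ + 60u² + 60u²w    [combine like terms]

−360v² − 190uv + 275vw − 360v²w − 190uvw + 275vw² − 100uw + 35w² − 100uw² + 35w³ + 60u² + 60u²w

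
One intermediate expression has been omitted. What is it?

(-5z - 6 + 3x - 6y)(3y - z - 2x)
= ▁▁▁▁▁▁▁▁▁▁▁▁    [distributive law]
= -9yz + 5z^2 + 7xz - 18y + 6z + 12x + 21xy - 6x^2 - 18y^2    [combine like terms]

Applying distributive law to the line above:

-15yz + 5z^2 + 10xz - 18y + 6z + 12x + 9xy - 3xz - 6x^2 - 18y^2 + 6yz + 12xy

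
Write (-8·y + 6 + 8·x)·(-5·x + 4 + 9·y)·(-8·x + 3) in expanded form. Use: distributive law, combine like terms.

(-8·y + 6 + 8·x)·(-5·x + 4 + 9·y)·(-8·x + 3)
= (40·x·y - 32·y - 72·y² - 30·x + 24 + 54·y - 40·x² + 32·x + 72·x·y)·(-8·x + 3)    [distributive law]
= (112·x·y + 22·y - 72·y² + 2·x + 24 - 40·x²)·(-8·x + 3)    [combine like terms]
= -896·x²·y + 336·x·y - 176·x·y + 66·y + 576·x·y² - 216·y² - 16·x² + 6·x - 192·x + 72 + 320·x³ - 120·x²    [distributive law]
= -896·x²·y + 160·x·y + 66·y + 576·x·y² - 216·y² - 136·x² - 186·x + 72 + 320·x³    [combine like terms]

-896·x²·y + 160·x·y + 66·y + 576·x·y² - 216·y² - 136·x² - 186·x + 72 + 320·x³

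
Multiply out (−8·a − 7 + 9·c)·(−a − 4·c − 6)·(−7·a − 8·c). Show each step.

−56·a^3 − 225·a^2·c + 68·a·c^2 − 385·a^2 − 258·a·c + 208·c^2 − 294·a − 336·c + 288·c^3

(−8·a − 7 + 9·c)·(−a − 4·c − 6)·(−7·a − 8·c)
= (8·a^2 + 32·a·c + 48·a + 7·a + 28·c + 42 − 9·a·c − 36·c^2 − 54·c)·(−7·a − 8·c)    [distributive law]
= (8·a^2 + 23·a·c + 55·a − 26·c + 42 − 36·c^2)·(−7·a − 8·c)    [combine like terms]
= −56·a^3 − 64·a^2·c − 161·a^2·c − 184·a·c^2 − 385·a^2 − 440·a·c + 182·a·c + 208·c^2 − 294·a − 336·c + 252·a·c^2 + 288·c^3    [distributive law]
= −56·a^3 − 225·a^2·c + 68·a·c^2 − 385·a^2 − 258·a·c + 208·c^2 − 294·a − 336·c + 288·c^3    [combine like terms]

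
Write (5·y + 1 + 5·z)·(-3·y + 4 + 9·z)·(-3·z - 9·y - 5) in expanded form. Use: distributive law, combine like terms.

(5·y + 1 + 5·z)·(-3·y + 4 + 9·z)·(-3·z - 9·y - 5)
= (-15·y² + 20·y + 45·y·z - 3·y + 4 + 9·z - 15·y·z + 20·z + 45·z²)·(-3·z - 9·y - 5)    [distributive law]
= (-15·y² + 17·y + 30·y·z + 4 + 29·z + 45·z²)·(-3·z - 9·y - 5)    [combine like terms]
= 45·y²·z + 135·y³ + 75·y² - 51·y·z - 153·y² - 85·y - 90·y·z² - 270·y²·z - 150·y·z - 12·z - 36·y - 20 - 87·z² - 261·y·z - 145·z - 135·z³ - 405·y·z² - 225·z²    [distributive law]
= -225·y²·z + 135·y³ - 78·y² - 462·y·z - 121·y - 495·y·z² - 157·z - 20 - 312·z² - 135·z³    [combine like terms]

-225·y²·z + 135·y³ - 78·y² - 462·y·z - 121·y - 495·y·z² - 157·z - 20 - 312·z² - 135·z³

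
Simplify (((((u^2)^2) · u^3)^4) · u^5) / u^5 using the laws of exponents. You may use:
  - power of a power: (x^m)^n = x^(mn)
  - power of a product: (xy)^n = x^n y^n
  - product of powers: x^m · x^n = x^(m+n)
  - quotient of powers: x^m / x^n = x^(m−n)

u^28

(((((u^2)^2) · u^3)^4) · u^5) / u^5
= (((((u^2)^2)^4) · ((u^3)^4)) · u^5) / u^5    [power of a product]
= ((((u^2)^8) · ((u^3)^4)) · u^5) / u^5    [power of a power]
= (((u^16) · ((u^3)^4)) · u^5) / u^5    [power of a power]
= ((u^16 · u^12) · u^5) / u^5    [power of a power]
= (u^28 · u^5) / u^5    [product of powers]
= u^33 / u^5    [product of powers]
= u^28    [quotient of powers]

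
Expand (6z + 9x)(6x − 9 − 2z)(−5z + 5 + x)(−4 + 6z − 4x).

2214xz^2 − 852xz^3 − 1104x^2z^2 − 3114xz + 378x^2z + 1332x^3z − 2460z^2 + 1020z^3 + 1080z + 360z^4 + 864x^2 − 972x^3 − 216x^4 + 1620x

(6z + 9x)(6x − 9 − 2z)(−5z + 5 + x)(−4 + 6z − 4x)
= (36xz − 54z − 12z^2 + 54x^2 − 81x − 18xz)(−5z + 5 + x)(−4 + 6z − 4x)    [distributive law]
= (18xz − 54z − 12z^2 + 54x^2 − 81x)(−5z + 5 + x)(−4 + 6z − 4x)    [combine like terms]
= (−90xz^2 + 90xz + 18x^2z + 270z^2 − 270z − 54xz + 60z^3 − 60z^2 − 12xz^2 − 270x^2z + 270x^2 + 54x^3 + 405xz − 405x − 81x^2)(−4 + 6z − 4x)    [distributive law]
= (−102xz^2 + 441xz − 252x^2z + 210z^2 − 270z + 60z^3 + 189x^2 + 54x^3 − 405x)(−4 + 6z − 4x)    [combine like terms]
= 408xz^2 − 612xz^3 + 408x^2z^2 − 1764xz + 2646xz^2 − 1764x^2z + 1008x^2z − 1512x^2z^2 + 1008x^3z − 840z^2 + 1260z^3 − 840xz^2 + 1080z − 1620z^2 + 1080xz − 240z^3 + 360z^4 − 240xz^3 − 756x^2 + 1134x^2z − 756x^3 − 216x^3 + 324x^3z − 216x^4 + 1620x − 2430xz + 1620x^2    [distributive law]
= 2214xz^2 − 852xz^3 − 1104x^2z^2 − 3114xz + 378x^2z + 1332x^3z − 2460z^2 + 1020z^3 + 1080z + 360z^4 + 864x^2 − 972x^3 − 216x^4 + 1620x    [combine like terms]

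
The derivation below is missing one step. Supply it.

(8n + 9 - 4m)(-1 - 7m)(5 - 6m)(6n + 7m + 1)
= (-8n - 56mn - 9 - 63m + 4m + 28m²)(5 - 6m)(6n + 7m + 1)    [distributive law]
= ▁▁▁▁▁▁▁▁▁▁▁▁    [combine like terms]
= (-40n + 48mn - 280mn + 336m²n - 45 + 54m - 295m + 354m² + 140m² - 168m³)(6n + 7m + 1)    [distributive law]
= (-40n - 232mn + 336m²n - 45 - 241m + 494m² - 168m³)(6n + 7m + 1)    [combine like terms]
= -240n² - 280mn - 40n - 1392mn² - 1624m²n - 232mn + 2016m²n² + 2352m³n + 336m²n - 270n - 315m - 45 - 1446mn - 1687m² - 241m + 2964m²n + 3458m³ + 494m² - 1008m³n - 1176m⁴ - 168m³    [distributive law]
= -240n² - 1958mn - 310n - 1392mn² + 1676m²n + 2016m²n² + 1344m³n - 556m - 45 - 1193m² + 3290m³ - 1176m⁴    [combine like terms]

Applying combine like terms to the line above:

(-8n - 56mn - 9 - 59m + 28m²)(5 - 6m)(6n + 7m + 1)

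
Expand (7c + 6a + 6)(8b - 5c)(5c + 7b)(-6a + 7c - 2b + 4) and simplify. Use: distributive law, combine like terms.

(7c + 6a + 6)(8b - 5c)(5c + 7b)(-6a + 7c - 2b + 4)
= (56bc - 35c^2 + 48ab - 30ac + 48b - 30c)(5c + 7b)(-6a + 7c - 2b + 4)    [distributive law]
= (280bc^2 + 392b^2c - 175c^3 - 245bc^2 + 240abc + 336ab^2 - 150ac^2 - 210abc + 240bc + 336b^2 - 150c^2 - 210bc)(-6a + 7c - 2b + 4)    [distributive law]
= (35bc^2 + 392b^2c - 175c^3 + 30abc + 336ab^2 - 150ac^2 + 30bc + 336b^2 - 150c^2)(-6a + 7c - 2b + 4)    [combine like terms]
= -210abc^2 + 245bc^3 - 70b^2c^2 + 140bc^2 - 2352ab^2c + 2744b^2c^2 - 784b^3c + 1568b^2c + 1050ac^3 - 1225c^4 + 350bc^3 - 700c^3 - 180a^2bc + 210abc^2 - 60ab^2c + 120abc - 2016a^2b^2 + 2352ab^2c - 672ab^3 + 1344ab^2 + 900a^2c^2 - 1050ac^3 + 300abc^2 - 600ac^2 - 180abc + 210bc^2 - 60b^2c + 120bc - 2016ab^2 + 2352b^2c - 672b^3 + 1344b^2 + 900ac^2 - 1050c^3 + 300bc^2 - 600c^2    [distributive law]
= 300abc^2 + 595bc^3 + 2674b^2c^2 + 650bc^2 - 60ab^2c - 784b^3c + 3860b^2c - 1225c^4 - 1750c^3 - 180a^2bc - 60abc - 2016a^2b^2 - 672ab^3 - 672ab^2 + 900a^2c^2 + 300ac^2 + 120bc - 672b^3 + 1344b^2 - 600c^2    [combine like terms]

300abc^2 + 595bc^3 + 2674b^2c^2 + 650bc^2 - 60ab^2c - 784b^3c + 3860b^2c - 1225c^4 - 1750c^3 - 180a^2bc - 60abc - 2016a^2b^2 - 672ab^3 - 672ab^2 + 900a^2c^2 + 300ac^2 + 120bc - 672b^3 + 1344b^2 - 600c^2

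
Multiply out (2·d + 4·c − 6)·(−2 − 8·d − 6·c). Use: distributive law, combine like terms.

44·d − 16·d^2 − 44·c·d + 28·c − 24·c^2 + 12

(2·d + 4·c − 6)·(−2 − 8·d − 6·c)
= −4·d − 16·d^2 − 12·c·d − 8·c − 32·c·d − 24·c^2 + 12 + 48·d + 36·c    [distributive law]
= 44·d − 16·d^2 − 44·c·d + 28·c − 24·c^2 + 12    [combine like terms]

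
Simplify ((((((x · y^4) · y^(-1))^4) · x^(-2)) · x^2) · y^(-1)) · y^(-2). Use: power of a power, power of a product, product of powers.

((((((x · y^4) · y^(-1))^4) · x^(-2)) · x^2) · y^(-1)) · y^(-2)
= ((((((x · y^4)^4) · ((y^(-1))^4)) · x^(-2)) · x^2) · y^(-1)) · y^(-2)    [power of a product]
= ((((((x^4) · ((y^4)^4)) · ((y^(-1))^4)) · x^(-2)) · x^2) · y^(-1)) · y^(-2)    [power of a product]
= (((((x^4 · y^16) · ((y^(-1))^4)) · x^(-2)) · x^2) · y^(-1)) · y^(-2)    [power of a power]
= (((((x^4 · y^16) · y^(-4)) · x^(-2)) · x^2) · y^(-1)) · y^(-2)    [power of a power]
= x^4·y^9    [product of powers]

x^4·y^9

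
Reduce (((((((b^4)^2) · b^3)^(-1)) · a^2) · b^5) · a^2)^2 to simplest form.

a^8b^(-12)

(((((((b^4)^2) · b^3)^(-1)) · a^2) · b^5) · a^2)^2
= (((((((b^4)^2) · b^3)^(-1)) · a^2) · b^5)^2) · ((a^2)^2)    [power of a product]
= (((((((b^4)^2) · b^3)^(-1)) · a^2)^2) · ((b^5)^2)) · ((a^2)^2)    [power of a product]
= (((((((b^4)^2) · b^3)^(-1))^2) · ((a^2)^2)) · ((b^5)^2)) · ((a^2)^2)    [power of a product]
= ((((((b^4)^2) · b^3)^(-2)) · ((a^2)^2)) · ((b^5)^2)) · ((a^2)^2)    [power of a power]
= ((((((b^4)^2)^(-2)) · ((b^3)^(-2))) · ((a^2)^2)) · ((b^5)^2)) · ((a^2)^2)    [power of a product]
= (((((b^4)^(-4)) · ((b^3)^(-2))) · ((a^2)^2)) · ((b^5)^2)) · ((a^2)^2)    [power of a power]
= (((b^(-16) · ((b^3)^(-2))) · ((a^2)^2)) · ((b^5)^2)) · ((a^2)^2)    [power of a power]
= (((b^(-16) · b^(-6)) · ((a^2)^2)) · ((b^5)^2)) · ((a^2)^2)    [power of a power]
= ((b^(-22) · ((a^2)^2)) · ((b^5)^2)) · ((a^2)^2)    [product of powers]
= ((b^(-22) · a^4) · ((b^5)^2)) · ((a^2)^2)    [power of a power]
= ((b^(-22) · a^4) · b^10) · ((a^2)^2)    [power of a power]
= ((b^(-22) · a^4) · b^10) · a^4    [power of a power]
= a^8b^(-12)    [product of powers]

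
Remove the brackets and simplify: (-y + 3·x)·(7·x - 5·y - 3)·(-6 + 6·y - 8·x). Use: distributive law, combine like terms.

54·x·y - 172·x·y² + 302·x²·y - 12·y² + 30·y³ - 18·y - 54·x² - 168·x³ + 54·x

(-y + 3·x)·(7·x - 5·y - 3)·(-6 + 6·y - 8·x)
= (-7·x·y + 5·y² + 3·y + 21·x² - 15·x·y - 9·x)·(-6 + 6·y - 8·x)    [distributive law]
= (-22·x·y + 5·y² + 3·y + 21·x² - 9·x)·(-6 + 6·y - 8·x)    [combine like terms]
= 132·x·y - 132·x·y² + 176·x²·y - 30·y² + 30·y³ - 40·x·y² - 18·y + 18·y² - 24·x·y - 126·x² + 126·x²·y - 168·x³ + 54·x - 54·x·y + 72·x²    [distributive law]
= 54·x·y - 172·x·y² + 302·x²·y - 12·y² + 30·y³ - 18·y - 54·x² - 168·x³ + 54·x    [combine like terms]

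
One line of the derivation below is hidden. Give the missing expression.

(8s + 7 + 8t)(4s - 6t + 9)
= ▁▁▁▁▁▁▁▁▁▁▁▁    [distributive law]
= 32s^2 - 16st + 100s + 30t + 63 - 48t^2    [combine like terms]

After distributive law, the bracketed line is:

32s^2 - 48st + 72s + 28s - 42t + 63 + 32st - 48t^2 + 72t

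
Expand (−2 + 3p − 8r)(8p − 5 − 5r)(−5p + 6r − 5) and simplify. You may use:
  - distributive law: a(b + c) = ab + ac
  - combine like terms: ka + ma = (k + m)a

(−2 + 3p − 8r)(8p − 5 − 5r)(−5p + 6r − 5)
= (−16p + 10 + 10r + 24p² − 15p − 15pr − 64pr + 40r + 40r²)(−5p + 6r − 5)    [distributive law]
= (−31p + 10 + 50r + 24p² − 79pr + 40r²)(−5p + 6r − 5)    [combine like terms]
= 155p² − 186pr + 155p − 50p + 60r − 50 − 250pr + 300r² − 250r − 120p³ + 144p²r − 120p² + 395p²r − 474pr² + 395pr − 200pr² + 240r³ − 200r²    [distributive law]
= 35p² − 41pr + 105p − 190r − 50 + 100r² − 120p³ + 539p²r − 674pr² + 240r³    [combine like terms]

35p² − 41pr + 105p − 190r − 50 + 100r² − 120p³ + 539p²r − 674pr² + 240r³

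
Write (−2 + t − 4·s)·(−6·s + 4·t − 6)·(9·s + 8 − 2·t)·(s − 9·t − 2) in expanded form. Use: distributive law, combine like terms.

84·s^3 − 4526·s^2·t − 636·s^2 − 2952·s·t − 696·s + 3266·s·t^2 + 1104·t^2 − 592·t − 524·t^3 − 192 − 2190·s^3·t + 2294·s^2·t^2 − 728·s·t^3 + 72·t^4 + 216·s^4

(−2 + t − 4·s)·(−6·s + 4·t − 6)·(9·s + 8 − 2·t)·(s − 9·t − 2)
= (12·s − 8·t + 12 − 6·s·t + 4·t^2 − 6·t + 24·s^2 − 16·s·t + 24·s)·(9·s + 8 − 2·t)·(s − 9·t − 2)    [distributive law]
= (36·s − 14·t + 12 − 22·s·t + 4·t^2 + 24·s^2)·(9·s + 8 − 2·t)·(s − 9·t − 2)    [combine like terms]
= (324·s^2 + 288·s − 72·s·t − 126·s·t − 112·t + 28·t^2 + 108·s + 96 − 24·t − 198·s^2·t − 176·s·t + 44·s·t^2 + 36·s·t^2 + 32·t^2 − 8·t^3 + 216·s^3 + 192·s^2 − 48·s^2·t)·(s − 9·t − 2)    [distributive law]
= (516·s^2 + 396·s − 374·s·t − 136·t + 60·t^2 + 96 − 246·s^2·t + 80·s·t^2 − 8·t^3 + 216·s^3)·(s − 9·t − 2)    [combine like terms]
= 516·s^3 − 4644·s^2·t − 1032·s^2 + 396·s^2 − 3564·s·t − 792·s − 374·s^2·t + 3366·s·t^2 + 748·s·t − 136·s·t + 1224·t^2 + 272·t + 60·s·t^2 − 540·t^3 − 120·t^2 + 96·s − 864·t − 192 − 246·s^3·t + 2214·s^2·t^2 + 492·s^2·t + 80·s^2·t^2 − 720·s·t^3 − 160·s·t^2 − 8·s·t^3 + 72·t^4 + 16·t^3 + 216·s^4 − 1944·s^3·t − 432·s^3    [distributive law]
= 84·s^3 − 4526·s^2·t − 636·s^2 − 2952·s·t − 696·s + 3266·s·t^2 + 1104·t^2 − 592·t − 524·t^3 − 192 − 2190·s^3·t + 2294·s^2·t^2 − 728·s·t^3 + 72·t^4 + 216·s^4    [combine like terms]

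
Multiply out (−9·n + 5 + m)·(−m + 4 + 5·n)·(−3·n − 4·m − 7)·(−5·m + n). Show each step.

−743·m²·n² − 537·m·n³ + 269·m³·n + 266·m²·n − 1791·m·n² + 348·n³ − 158·m·n + 17·n² + 135·n⁴ − 55·m³ + 365·m² + 700·m − 140·n − 20·m⁴

(−9·n + 5 + m)·(−m + 4 + 5·n)·(−3·n − 4·m − 7)·(−5·m + n)
= (9·m·n − 36·n − 45·n² − 5·m + 20 + 25·n − m² + 4·m + 5·m·n)·(−3·n − 4·m − 7)·(−5·m + n)    [distributive law]
= (14·m·n − 11·n − 45·n² − m + 20 − m²)·(−3·n − 4·m − 7)·(−5·m + n)    [combine like terms]
= (−42·m·n² − 56·m²·n − 98·m·n + 33·n² + 44·m·n + 77·n + 135·n³ + 180·m·n² + 315·n² + 3·m·n + 4·m² + 7·m − 60·n − 80·m − 140 + 3·m²·n + 4·m³ + 7·m²)·(−5·m + n)    [distributive law]
= (138·m·n² − 53·m²·n − 51·m·n + 348·n² + 17·n + 135·n³ + 11·m² − 73·m − 140 + 4·m³)·(−5·m + n)    [combine like terms]
= −690·m²·n² + 138·m·n³ + 265·m³·n − 53·m²·n² + 255·m²·n − 51·m·n² − 1740·m·n² + 348·n³ − 85·m·n + 17·n² − 675·m·n³ + 135·n⁴ − 55·m³ + 11·m²·n + 365·m² − 73·m·n + 700·m − 140·n − 20·m⁴ + 4·m³·n    [distributive law]
= −743·m²·n² − 537·m·n³ + 269·m³·n + 266·m²·n − 1791·m·n² + 348·n³ − 158·m·n + 17·n² + 135·n⁴ − 55·m³ + 365·m² + 700·m − 140·n − 20·m⁴    [combine like terms]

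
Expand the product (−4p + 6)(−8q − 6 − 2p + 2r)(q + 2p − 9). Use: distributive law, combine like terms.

32pq² + 72p²q − 372pq − 48p² − 180p + 16p³ − 8pqr − 16p²r + 96pr − 48q² + 396q + 324 + 12qr − 108r

(−4p + 6)(−8q − 6 − 2p + 2r)(q + 2p − 9)
= (32pq + 24p + 8p² − 8pr − 48q − 36 − 12p + 12r)(q + 2p − 9)    [distributive law]
= (32pq + 12p + 8p² − 8pr − 48q − 36 + 12r)(q + 2p − 9)    [combine like terms]
= 32pq² + 64p²q − 288pq + 12pq + 24p² − 108p + 8p²q + 16p³ − 72p² − 8pqr − 16p²r + 72pr − 48q² − 96pq + 432q − 36q − 72p + 324 + 12qr + 24pr − 108r    [distributive law]
= 32pq² + 72p²q − 372pq − 48p² − 180p + 16p³ − 8pqr − 16p²r + 96pr − 48q² + 396q + 324 + 12qr − 108r    [combine like terms]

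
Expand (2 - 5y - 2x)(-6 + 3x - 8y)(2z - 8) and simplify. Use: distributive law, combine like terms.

(2 - 5y - 2x)(-6 + 3x - 8y)(2z - 8)
= (-12 + 6x - 16y + 30y - 15xy + 40y^2 + 12x - 6x^2 + 16xy)(2z - 8)    [distributive law]
= (-12 + 18x + 14y + xy + 40y^2 - 6x^2)(2z - 8)    [combine like terms]
= -24z + 96 + 36xz - 144x + 28yz - 112y + 2xyz - 8xy + 80y^2z - 320y^2 - 12x^2z + 48x^2    [distributive law]

-24z + 96 + 36xz - 144x + 28yz - 112y + 2xyz - 8xy + 80y^2z - 320y^2 - 12x^2z + 48x^2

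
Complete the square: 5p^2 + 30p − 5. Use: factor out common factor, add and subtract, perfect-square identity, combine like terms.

5(p + 3)^2 − 50

5p^2 + 30p − 5
= 5(p^2 + 6p) − 5    [factor out 5 from the p-terms]
= 5(p^2 + 6p + 9 − 9) − 5    [add and subtract 9 inside the bracket]
= 5(p + 3)^2 − 45 − 5    [perfect-square identity]
= 5(p + 3)^2 − 50    [combine constants]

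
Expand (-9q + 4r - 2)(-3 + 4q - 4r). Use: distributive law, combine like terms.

(-9q + 4r - 2)(-3 + 4q - 4r)
= 27q - 36q^2 + 36qr - 12r + 16qr - 16r^2 + 6 - 8q + 8r    [distributive law]
= 19q - 36q^2 + 52qr - 4r - 16r^2 + 6    [combine like terms]

19q - 36q^2 + 52qr - 4r - 16r^2 + 6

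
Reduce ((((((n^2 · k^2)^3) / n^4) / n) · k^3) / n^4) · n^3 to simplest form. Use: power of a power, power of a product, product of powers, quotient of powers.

k^9

((((((n^2 · k^2)^3) / n^4) / n) · k^3) / n^4) · n^3
= (((((((n^2)^3) · ((k^2)^3)) / n^4) / n) · k^3) / n^4) · n^3    [power of a product]
= (((((n^6 · ((k^2)^3)) / n^4) / n) · k^3) / n^4) · n^3    [power of a power]
= (((((n^6 · k^6) / n^4) / n) · k^3) / n^4) · n^3    [power of a power]
= k^9    [quotient of powers; product of powers]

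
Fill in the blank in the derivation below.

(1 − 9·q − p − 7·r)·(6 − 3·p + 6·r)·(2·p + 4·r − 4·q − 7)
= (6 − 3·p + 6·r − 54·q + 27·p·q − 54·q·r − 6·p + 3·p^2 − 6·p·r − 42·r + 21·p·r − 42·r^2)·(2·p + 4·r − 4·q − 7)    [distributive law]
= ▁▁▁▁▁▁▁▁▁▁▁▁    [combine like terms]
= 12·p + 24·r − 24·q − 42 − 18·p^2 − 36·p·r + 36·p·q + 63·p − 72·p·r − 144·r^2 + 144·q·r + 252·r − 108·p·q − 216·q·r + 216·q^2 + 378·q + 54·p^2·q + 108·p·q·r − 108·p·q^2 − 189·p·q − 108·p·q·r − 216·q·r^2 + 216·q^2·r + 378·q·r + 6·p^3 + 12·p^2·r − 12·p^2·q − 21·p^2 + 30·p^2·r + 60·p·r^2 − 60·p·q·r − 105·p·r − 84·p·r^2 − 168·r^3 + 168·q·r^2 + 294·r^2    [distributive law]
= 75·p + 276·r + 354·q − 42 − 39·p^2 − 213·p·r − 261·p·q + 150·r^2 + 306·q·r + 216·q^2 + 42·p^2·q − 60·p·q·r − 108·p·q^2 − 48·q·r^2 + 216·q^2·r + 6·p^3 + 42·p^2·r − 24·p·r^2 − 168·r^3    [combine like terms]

After combine like terms, the bracketed line is:

(6 − 9·p − 36·r − 54·q + 27·p·q − 54·q·r + 3·p^2 + 15·p·r − 42·r^2)·(2·p + 4·r − 4·q − 7)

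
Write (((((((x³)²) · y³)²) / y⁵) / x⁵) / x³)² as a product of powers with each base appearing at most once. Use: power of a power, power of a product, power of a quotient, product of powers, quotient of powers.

x⁸·y²

(((((((x³)²) · y³)²) / y⁵) / x⁵) / x³)²
= (((((((x³)²) · y³)²) / y⁵) / x⁵)²) / ((x³)²)    [power of a quotient]
= (((((((x³)²) · y³)²) / y⁵)²) / ((x⁵)²)) / ((x³)²)    [power of a quotient]
= (((((((x³)²) · y³)²)²) / ((y⁵)²)) / ((x⁵)²)) / ((x³)²)    [power of a quotient]
= ((((((x³)²) · y³)⁴) / ((y⁵)²)) / ((x⁵)²)) / ((x³)²)    [power of a power]
= ((((((x³)²)⁴) · ((y³)⁴)) / ((y⁵)²)) / ((x⁵)²)) / ((x³)²)    [power of a product]
= (((((x³)⁸) · ((y³)⁴)) / ((y⁵)²)) / ((x⁵)²)) / ((x³)²)    [power of a power]
= (((x²⁴ · ((y³)⁴)) / ((y⁵)²)) / ((x⁵)²)) / ((x³)²)    [power of a power]
= (((x²⁴ · y¹²) / ((y⁵)²)) / ((x⁵)²)) / ((x³)²)    [power of a power]
= (((x²⁴ · y¹²) / y¹⁰) / ((x⁵)²)) / ((x³)²)    [power of a power]
= (((x²⁴ · y¹²) / y¹⁰) / x¹⁰) / ((x³)²)    [power of a power]
= (((x²⁴ · y¹²) / y¹⁰) / x¹⁰) / x⁶    [power of a power]
= x⁸·y²    [quotient of powers; product of powers]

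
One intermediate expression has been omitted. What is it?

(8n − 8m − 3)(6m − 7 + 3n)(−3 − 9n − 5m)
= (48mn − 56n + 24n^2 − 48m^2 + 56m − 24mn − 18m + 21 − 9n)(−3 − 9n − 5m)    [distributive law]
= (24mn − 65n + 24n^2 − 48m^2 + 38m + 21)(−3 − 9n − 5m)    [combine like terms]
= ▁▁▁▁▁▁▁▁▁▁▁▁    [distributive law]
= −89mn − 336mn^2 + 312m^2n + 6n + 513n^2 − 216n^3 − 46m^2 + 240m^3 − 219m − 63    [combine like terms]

Applying distributive law to the line above:

−72mn − 216mn^2 − 120m^2n + 195n + 585n^2 + 325mn − 72n^2 − 216n^3 − 120mn^2 + 144m^2 + 432m^2n + 240m^3 − 114m − 342mn − 190m^2 − 63 − 189n − 105m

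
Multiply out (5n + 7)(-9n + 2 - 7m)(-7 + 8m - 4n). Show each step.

527n^2 - 220mn^2 + 180n^3 + 315n + 17mn - 280m^2n - 98 + 455m - 392m^2

(5n + 7)(-9n + 2 - 7m)(-7 + 8m - 4n)
= (-45n^2 + 10n - 35mn - 63n + 14 - 49m)(-7 + 8m - 4n)    [distributive law]
= (-45n^2 - 53n - 35mn + 14 - 49m)(-7 + 8m - 4n)    [combine like terms]
= 315n^2 - 360mn^2 + 180n^3 + 371n - 424mn + 212n^2 + 245mn - 280m^2n + 140mn^2 - 98 + 112m - 56n + 343m - 392m^2 + 196mn    [distributive law]
= 527n^2 - 220mn^2 + 180n^3 + 315n + 17mn - 280m^2n - 98 + 455m - 392m^2    [combine like terms]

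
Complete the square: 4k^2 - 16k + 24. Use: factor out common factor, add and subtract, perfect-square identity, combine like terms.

4k^2 - 16k + 24
= 4(k^2 - 4k) + 24    [factor out 4 from the k-terms]
= 4(k^2 - 4k + 4 - 4) + 24    [add and subtract 4 inside the bracket]
= 4(k - 2)^2 - 16 + 24    [perfect-square identity]
= 4(k - 2)^2 + 8    [combine constants]

4(k - 2)^2 + 8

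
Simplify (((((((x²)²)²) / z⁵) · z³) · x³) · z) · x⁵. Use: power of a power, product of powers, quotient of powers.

x¹⁶·z⁻¹

(((((((x²)²)²) / z⁵) · z³) · x³) · z) · x⁵
= ((((((x²)⁴) / z⁵) · z³) · x³) · z) · x⁵    [power of a power]
= ((((x⁸ / z⁵) · z³) · x³) · z) · x⁵    [power of a power]
= x¹⁶·z⁻¹    [quotient of powers; product of powers]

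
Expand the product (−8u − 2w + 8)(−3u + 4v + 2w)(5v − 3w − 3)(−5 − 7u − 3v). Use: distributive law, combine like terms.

−216u^2v − 840u^3v + 760u^2v^2 − 354u^2w + 504u^3w − 106u^2vw − 144u^2 + 504u^3 − 248uv^2 + 480uv^3 − 592uvw + 142uv^2w + 576uv + 102uw^2 − 210u^2w^2 − 118uvw^2 − 174uw + 176v^2w + 120v^3w + 88vw^2 − 12v^2w^2 + 104vw − 60w^3 − 84uw^3 − 36vw^3 + 180w^2 − 360u − 512v^2 − 480v^3 + 480v + 240w

(−8u − 2w + 8)(−3u + 4v + 2w)(5v − 3w − 3)(−5 − 7u − 3v)
= (24u^2 − 32uv − 16uw + 6uw − 8vw − 4w^2 − 24u + 32v + 16w)(5v − 3w − 3)(−5 − 7u − 3v)    [distributive law]
= (24u^2 − 32uv − 10uw − 8vw − 4w^2 − 24u + 32v + 16w)(5v − 3w − 3)(−5 − 7u − 3v)    [combine like terms]
= (120u^2v − 72u^2w − 72u^2 − 160uv^2 + 96uvw + 96uv − 50uvw + 30uw^2 + 30uw − 40v^2w + 24vw^2 + 24vw − 20vw^2 + 12w^3 + 12w^2 − 120uv + 72uw + 72u + 160v^2 − 96vw − 96v + 80vw − 48w^2 − 48w)(−5 − 7u − 3v)    [distributive law]
= (120u^2v − 72u^2w − 72u^2 − 160uv^2 + 46uvw − 24uv + 30uw^2 + 102uw − 40v^2w + 4vw^2 + 8vw + 12w^3 − 36w^2 + 72u + 160v^2 − 96v − 48w)(−5 − 7u − 3v)    [combine like terms]
= −600u^2v − 840u^3v − 360u^2v^2 + 360u^2w + 504u^3w + 216u^2vw + 360u^2 + 504u^3 + 216u^2v + 800uv^2 + 1120u^2v^2 + 480uv^3 − 230uvw − 322u^2vw − 138uv^2w + 120uv + 168u^2v + 72uv^2 − 150uw^2 − 210u^2w^2 − 90uvw^2 − 510uw − 714u^2w − 306uvw + 200v^2w + 280uv^2w + 120v^3w − 20vw^2 − 28uvw^2 − 12v^2w^2 − 40vw − 56uvw − 24v^2w − 60w^3 − 84uw^3 − 36vw^3 + 180w^2 + 252uw^2 + 108vw^2 − 360u − 504u^2 − 216uv − 800v^2 − 1120uv^2 − 480v^3 + 480v + 672uv + 288v^2 + 240w + 336uw + 144vw    [distributive law]
= −216u^2v − 840u^3v + 760u^2v^2 − 354u^2w + 504u^3w − 106u^2vw − 144u^2 + 504u^3 − 248uv^2 + 480uv^3 − 592uvw + 142uv^2w + 576uv + 102uw^2 − 210u^2w^2 − 118uvw^2 − 174uw + 176v^2w + 120v^3w + 88vw^2 − 12v^2w^2 + 104vw − 60w^3 − 84uw^3 − 36vw^3 + 180w^2 − 360u − 512v^2 − 480v^3 + 480v + 240w    [combine like terms]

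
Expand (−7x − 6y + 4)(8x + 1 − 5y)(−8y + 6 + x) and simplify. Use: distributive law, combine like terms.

435x²y − 311x² − 56x³ − 304xy + 154x + 134xy² + 388y² − 188y − 240y³ + 24

(−7x − 6y + 4)(8x + 1 − 5y)(−8y + 6 + x)
= (−56x² − 7x + 35xy − 48xy − 6y + 30y² + 32x + 4 − 20y)(−8y + 6 + x)    [distributive law]
= (−56x² + 25x − 13xy − 26y + 30y² + 4)(−8y + 6 + x)    [combine like terms]
= 448x²y − 336x² − 56x³ − 200xy + 150x + 25x² + 104xy² − 78xy − 13x²y + 208y² − 156y − 26xy − 240y³ + 180y² + 30xy² − 32y + 24 + 4x    [distributive law]
= 435x²y − 311x² − 56x³ − 304xy + 154x + 134xy² + 388y² − 188y − 240y³ + 24    [combine like terms]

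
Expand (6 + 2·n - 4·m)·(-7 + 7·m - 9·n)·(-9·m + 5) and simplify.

(6 + 2·n - 4·m)·(-7 + 7·m - 9·n)·(-9·m + 5)
= (-42 + 42·m - 54·n - 14·n + 14·m·n - 18·n^2 + 28·m - 28·m^2 + 36·m·n)·(-9·m + 5)    [distributive law]
= (-42 + 70·m - 68·n + 50·m·n - 18·n^2 - 28·m^2)·(-9·m + 5)    [combine like terms]
= 378·m - 210 - 630·m^2 + 350·m + 612·m·n - 340·n - 450·m^2·n + 250·m·n + 162·m·n^2 - 90·n^2 + 252·m^3 - 140·m^2    [distributive law]
= 728·m - 210 - 770·m^2 + 862·m·n - 340·n - 450·m^2·n + 162·m·n^2 - 90·n^2 + 252·m^3    [combine like terms]

728·m - 210 - 770·m^2 + 862·m·n - 340·n - 450·m^2·n + 162·m·n^2 - 90·n^2 + 252·m^3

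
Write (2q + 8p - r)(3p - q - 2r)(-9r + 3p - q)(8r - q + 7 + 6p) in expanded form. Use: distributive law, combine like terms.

197pqr^2 + 66pq^2r + 196pqr + 201p^2qr + 6p^2q^2 - 210p^2q - 252p^3q + 16pq^3 - 28pq^2 + 143q^2r^2 - 5q^3r + 147q^2r - 2q^4 + 14q^3 + 218qr^3 + 175qr^2 - 1122p^2r^2 - 1911p^2r - 1062p^3r + 504p^3 + 432p^4 + 1308pr^3 + 1239pr^2 - 144r^4 - 126r^3

(2q + 8p - r)(3p - q - 2r)(-9r + 3p - q)(8r - q + 7 + 6p)
= (6pq - 2q^2 - 4qr + 24p^2 - 8pq - 16pr - 3pr + qr + 2r^2)(-9r + 3p - q)(8r - q + 7 + 6p)    [distributive law]
= (-2pq - 2q^2 - 3qr + 24p^2 - 19pr + 2r^2)(-9r + 3p - q)(8r - q + 7 + 6p)    [combine like terms]
= (18pqr - 6p^2q + 2pq^2 + 18q^2r - 6pq^2 + 2q^3 + 27qr^2 - 9pqr + 3q^2r - 216p^2r + 72p^3 - 24p^2q + 171pr^2 - 57p^2r + 19pqr - 18r^3 + 6pr^2 - 2qr^2)(8r - q + 7 + 6p)    [distributive law]
= (28pqr - 30p^2q - 4pq^2 + 21q^2r + 2q^3 + 25qr^2 - 273p^2r + 72p^3 + 177pr^2 - 18r^3)(8r - q + 7 + 6p)    [combine like terms]
= 224pqr^2 - 28pq^2r + 196pqr + 168p^2qr - 240p^2qr + 30p^2q^2 - 210p^2q - 180p^3q - 32pq^2r + 4pq^3 - 28pq^2 - 24p^2q^2 + 168q^2r^2 - 21q^3r + 147q^2r + 126pq^2r + 16q^3r - 2q^4 + 14q^3 + 12pq^3 + 200qr^3 - 25q^2r^2 + 175qr^2 + 150pqr^2 - 2184p^2r^2 + 273p^2qr - 1911p^2r - 1638p^3r + 576p^3r - 72p^3q + 504p^3 + 432p^4 + 1416pr^3 - 177pqr^2 + 1239pr^2 + 1062p^2r^2 - 144r^4 + 18qr^3 - 126r^3 - 108pr^3    [distributive law]
= 197pqr^2 + 66pq^2r + 196pqr + 201p^2qr + 6p^2q^2 - 210p^2q - 252p^3q + 16pq^3 - 28pq^2 + 143q^2r^2 - 5q^3r + 147q^2r - 2q^4 + 14q^3 + 218qr^3 + 175qr^2 - 1122p^2r^2 - 1911p^2r - 1062p^3r + 504p^3 + 432p^4 + 1308pr^3 + 1239pr^2 - 144r^4 - 126r^3    [combine like terms]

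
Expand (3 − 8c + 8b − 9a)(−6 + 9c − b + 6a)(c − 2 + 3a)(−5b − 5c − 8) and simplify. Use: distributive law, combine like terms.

2018bc − 912c^2 + 1164c − 996b − 288 + 3126ab − 3450ac + 1584a − 680bc^2 − 519c^3 − 3816abc − 15ac^2 + 1039b^2c − 638b^2 + 1527ab^2 − 2988a^2b + 1908a^2c − 2592a^2 − 40bc^3 + 360c^4 + 240abc^2 + 1725ac^3 − 360b^2c^2 − 1365ab^2c + 1350a^2bc + 2205a^2c^2 + 40b^3c − 80b^3 + 120ab^3 − 855a^2b^2 + 810a^3b + 810a^3c + 1296a^3

(3 − 8c + 8b − 9a)(−6 + 9c − b + 6a)(c − 2 + 3a)(−5b − 5c − 8)
= (−18 + 27c − 3b + 18a + 48c − 72c^2 + 8bc − 48ac − 48b + 72bc − 8b^2 + 48ab + 54a − 81ac + 9ab − 54a^2)(c − 2 + 3a)(−5b − 5c − 8)    [distributive law]
= (−18 + 75c − 51b + 72a − 72c^2 + 80bc − 129ac − 8b^2 + 57ab − 54a^2)(c − 2 + 3a)(−5b − 5c − 8)    [combine like terms]
= (−18c + 36 − 54a + 75c^2 − 150c + 225ac − 51bc + 102b − 153ab + 72ac − 144a + 216a^2 − 72c^3 + 144c^2 − 216ac^2 + 80bc^2 − 160bc + 240abc − 129ac^2 + 258ac − 387a^2c − 8b^2c + 16b^2 − 24ab^2 + 57abc − 114ab + 171a^2b − 54a^2c + 108a^2 − 162a^3)(−5b − 5c − 8)    [distributive law]
= (−168c + 36 − 198a + 219c^2 + 555ac − 211bc + 102b − 267ab + 324a^2 − 72c^3 − 345ac^2 + 80bc^2 + 297abc − 441a^2c − 8b^2c + 16b^2 − 24ab^2 + 171a^2b − 162a^3)(−5b − 5c − 8)    [combine like terms]
= 840bc + 840c^2 + 1344c − 180b − 180c − 288 + 990ab + 990ac + 1584a − 1095bc^2 − 1095c^3 − 1752c^2 − 2775abc − 2775ac^2 − 4440ac + 1055b^2c + 1055bc^2 + 1688bc − 510b^2 − 510bc − 816b + 1335ab^2 + 1335abc + 2136ab − 1620a^2b − 1620a^2c − 2592a^2 + 360bc^3 + 360c^4 + 576c^3 + 1725abc^2 + 1725ac^3 + 2760ac^2 − 400b^2c^2 − 400bc^3 − 640bc^2 − 1485ab^2c − 1485abc^2 − 2376abc + 2205a^2bc + 2205a^2c^2 + 3528a^2c + 40b^3c + 40b^2c^2 + 64b^2c − 80b^3 − 80b^2c − 128b^2 + 120ab^3 + 120ab^2c + 192ab^2 − 855a^2b^2 − 855a^2bc − 1368a^2b + 810a^3b + 810a^3c + 1296a^3    [distributive law]
= 2018bc − 912c^2 + 1164c − 996b − 288 + 3126ab − 3450ac + 1584a − 680bc^2 − 519c^3 − 3816abc − 15ac^2 + 1039b^2c − 638b^2 + 1527ab^2 − 2988a^2b + 1908a^2c − 2592a^2 − 40bc^3 + 360c^4 + 240abc^2 + 1725ac^3 − 360b^2c^2 − 1365ab^2c + 1350a^2bc + 2205a^2c^2 + 40b^3c − 80b^3 + 120ab^3 − 855a^2b^2 + 810a^3b + 810a^3c + 1296a^3    [combine like terms]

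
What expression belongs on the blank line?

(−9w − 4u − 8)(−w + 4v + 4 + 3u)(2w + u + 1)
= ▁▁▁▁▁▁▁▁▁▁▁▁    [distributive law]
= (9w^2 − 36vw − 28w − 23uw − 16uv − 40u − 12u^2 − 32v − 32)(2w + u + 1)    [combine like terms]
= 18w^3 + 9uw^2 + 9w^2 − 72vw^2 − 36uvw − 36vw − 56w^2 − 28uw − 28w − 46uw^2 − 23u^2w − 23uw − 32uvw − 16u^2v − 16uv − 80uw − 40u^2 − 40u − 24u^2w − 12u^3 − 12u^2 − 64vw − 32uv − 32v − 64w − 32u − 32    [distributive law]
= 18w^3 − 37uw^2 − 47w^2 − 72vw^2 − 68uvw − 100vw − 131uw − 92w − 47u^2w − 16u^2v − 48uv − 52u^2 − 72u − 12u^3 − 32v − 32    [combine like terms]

After distributive law, the bracketed line is:

(9w^2 − 36vw − 36w − 27uw + 4uw − 16uv − 16u − 12u^2 + 8w − 32v − 32 − 24u)(2w + u + 1)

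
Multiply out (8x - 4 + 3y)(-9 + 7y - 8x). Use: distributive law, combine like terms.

(8x - 4 + 3y)(-9 + 7y - 8x)
= -72x + 56xy - 64x^2 + 36 - 28y + 32x - 27y + 21y^2 - 24xy    [distributive law]
= -40x + 32xy - 64x^2 + 36 - 55y + 21y^2    [combine like terms]

-40x + 32xy - 64x^2 + 36 - 55y + 21y^2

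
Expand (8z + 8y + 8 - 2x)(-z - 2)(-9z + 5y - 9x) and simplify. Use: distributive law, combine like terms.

72z³ + 32yz² + 54xz² + 216z² + 24yz + 180xz - 40y²z + 82xyz - 80y² + 164xy + 144z - 80y + 144x - 18x²z - 36x²

(8z + 8y + 8 - 2x)(-z - 2)(-9z + 5y - 9x)
= (-8z² - 16z - 8yz - 16y - 8z - 16 + 2xz + 4x)(-9z + 5y - 9x)    [distributive law]
= (-8z² - 24z - 8yz - 16y - 16 + 2xz + 4x)(-9z + 5y - 9x)    [combine like terms]
= 72z³ - 40yz² + 72xz² + 216z² - 120yz + 216xz + 72yz² - 40y²z + 72xyz + 144yz - 80y² + 144xy + 144z - 80y + 144x - 18xz² + 10xyz - 18x²z - 36xz + 20xy - 36x²    [distributive law]
= 72z³ + 32yz² + 54xz² + 216z² + 24yz + 180xz - 40y²z + 82xyz - 80y² + 164xy + 144z - 80y + 144x - 18x²z - 36x²    [combine like terms]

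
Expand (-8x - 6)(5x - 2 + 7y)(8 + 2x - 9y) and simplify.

(-8x - 6)(5x - 2 + 7y)(8 + 2x - 9y)
= (-40x² + 16x - 56xy - 30x + 12 - 42y)(8 + 2x - 9y)    [distributive law]
= (-40x² - 14x - 56xy + 12 - 42y)(8 + 2x - 9y)    [combine like terms]
= -320x² - 80x³ + 360x²y - 112x - 28x² + 126xy - 448xy - 112x²y + 504xy² + 96 + 24x - 108y - 336y - 84xy + 378y²    [distributive law]
= -348x² - 80x³ + 248x²y - 88x - 406xy + 504xy² + 96 - 444y + 378y²    [combine like terms]

-348x² - 80x³ + 248x²y - 88x - 406xy + 504xy² + 96 - 444y + 378y²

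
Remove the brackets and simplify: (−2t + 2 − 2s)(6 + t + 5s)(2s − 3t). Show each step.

−14st + 30t^2 + 32st^2 + 6t^3 + 6s^2t + 24s − 36t − 4s^2 − 20s^3

(−2t + 2 − 2s)(6 + t + 5s)(2s − 3t)
= (−12t − 2t^2 − 10st + 12 + 2t + 10s − 12s − 2st − 10s^2)(2s − 3t)    [distributive law]
= (−10t − 2t^2 − 12st + 12 − 2s − 10s^2)(2s − 3t)    [combine like terms]
= −20st + 30t^2 − 4st^2 + 6t^3 − 24s^2t + 36st^2 + 24s − 36t − 4s^2 + 6st − 20s^3 + 30s^2t    [distributive law]
= −14st + 30t^2 + 32st^2 + 6t^3 + 6s^2t + 24s − 36t − 4s^2 − 20s^3    [combine like terms]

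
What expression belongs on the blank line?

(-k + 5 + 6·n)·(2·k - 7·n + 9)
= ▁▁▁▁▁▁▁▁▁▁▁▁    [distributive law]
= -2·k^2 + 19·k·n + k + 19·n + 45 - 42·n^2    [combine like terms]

Applying distributive law to the line above:

-2·k^2 + 7·k·n - 9·k + 10·k - 35·n + 45 + 12·k·n - 42·n^2 + 54·n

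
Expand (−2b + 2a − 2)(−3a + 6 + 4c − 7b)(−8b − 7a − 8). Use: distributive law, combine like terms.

−34ab² + 104a²b − 94ab − 128b² + 80b + 64b²c − 8abc + 128bc − 112b³ + 42a³ − 78a² − 60a − 56a²c − 8ac + 96 + 64c

(−2b + 2a − 2)(−3a + 6 + 4c − 7b)(−8b − 7a − 8)
= (6ab − 12b − 8bc + 14b² − 6a² + 12a + 8ac − 14ab + 6a − 12 − 8c + 14b)(−8b − 7a − 8)    [distributive law]
= (−8ab + 2b − 8bc + 14b² − 6a² + 18a + 8ac − 12 − 8c)(−8b − 7a − 8)    [combine like terms]
= 64ab² + 56a²b + 64ab − 16b² − 14ab − 16b + 64b²c + 56abc + 64bc − 112b³ − 98ab² − 112b² + 48a²b + 42a³ + 48a² − 144ab − 126a² − 144a − 64abc − 56a²c − 64ac + 96b + 84a + 96 + 64bc + 56ac + 64c    [distributive law]
= −34ab² + 104a²b − 94ab − 128b² + 80b + 64b²c − 8abc + 128bc − 112b³ + 42a³ − 78a² − 60a − 56a²c − 8ac + 96 + 64c    [combine like terms]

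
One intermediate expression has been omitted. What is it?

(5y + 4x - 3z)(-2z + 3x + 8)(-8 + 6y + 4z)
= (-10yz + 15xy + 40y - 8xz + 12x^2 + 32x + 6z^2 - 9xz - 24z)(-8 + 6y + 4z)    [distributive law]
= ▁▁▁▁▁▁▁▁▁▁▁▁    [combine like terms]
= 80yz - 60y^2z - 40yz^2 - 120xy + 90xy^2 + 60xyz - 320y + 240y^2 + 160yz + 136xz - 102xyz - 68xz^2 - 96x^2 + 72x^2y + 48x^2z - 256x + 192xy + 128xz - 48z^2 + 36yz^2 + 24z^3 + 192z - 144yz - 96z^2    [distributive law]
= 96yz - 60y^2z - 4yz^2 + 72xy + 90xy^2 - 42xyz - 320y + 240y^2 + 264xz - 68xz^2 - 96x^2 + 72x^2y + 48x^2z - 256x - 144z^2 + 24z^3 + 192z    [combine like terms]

After combine like terms, the bracketed line is:

(-10yz + 15xy + 40y - 17xz + 12x^2 + 32x + 6z^2 - 24z)(-8 + 6y + 4z)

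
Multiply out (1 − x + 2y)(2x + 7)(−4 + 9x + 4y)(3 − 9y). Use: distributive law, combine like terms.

249x − 477xy − 111x^2 + 417x^2y − 762xy^2 − 84 + 168y + 420y^2 − 54x^3 + 162x^3y − 252x^2y^2 − 144xy^3 − 504y^3

(1 − x + 2y)(2x + 7)(−4 + 9x + 4y)(3 − 9y)
= (2x + 7 − 2x^2 − 7x + 4xy + 14y)(−4 + 9x + 4y)(3 − 9y)    [distributive law]
= (−5x + 7 − 2x^2 + 4xy + 14y)(−4 + 9x + 4y)(3 − 9y)    [combine like terms]
= (20x − 45x^2 − 20xy − 28 + 63x + 28y + 8x^2 − 18x^3 − 8x^2y − 16xy + 36x^2y + 16xy^2 − 56y + 126xy + 56y^2)(3 − 9y)    [distributive law]
= (83x − 37x^2 + 90xy − 28 − 28y − 18x^3 + 28x^2y + 16xy^2 + 56y^2)(3 − 9y)    [combine like terms]
= 249x − 747xy − 111x^2 + 333x^2y + 270xy − 810xy^2 − 84 + 252y − 84y + 252y^2 − 54x^3 + 162x^3y + 84x^2y − 252x^2y^2 + 48xy^2 − 144xy^3 + 168y^2 − 504y^3    [distributive law]
= 249x − 477xy − 111x^2 + 417x^2y − 762xy^2 − 84 + 168y + 420y^2 − 54x^3 + 162x^3y − 252x^2y^2 − 144xy^3 − 504y^3    [combine like terms]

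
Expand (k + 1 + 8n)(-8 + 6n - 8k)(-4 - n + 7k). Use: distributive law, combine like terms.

(k + 1 + 8n)(-8 + 6n - 8k)(-4 - n + 7k)
= (-8k + 6kn - 8k² - 8 + 6n - 8k - 64n + 48n² - 64kn)(-4 - n + 7k)    [distributive law]
= (-16k - 58kn - 8k² - 8 - 58n + 48n²)(-4 - n + 7k)    [combine like terms]
= 64k + 16kn - 112k² + 232kn + 58kn² - 406k²n + 32k² + 8k²n - 56k³ + 32 + 8n - 56k + 232n + 58n² - 406kn - 192n² - 48n³ + 336kn²    [distributive law]
= 8k - 158kn - 80k² + 394kn² - 398k²n - 56k³ + 32 + 240n - 134n² - 48n³    [combine like terms]

8k - 158kn - 80k² + 394kn² - 398k²n - 56k³ + 32 + 240n - 134n² - 48n³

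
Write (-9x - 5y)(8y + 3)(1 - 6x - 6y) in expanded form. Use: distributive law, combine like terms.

(-9x - 5y)(8y + 3)(1 - 6x - 6y)
= (-72xy - 27x - 40y^2 - 15y)(1 - 6x - 6y)    [distributive law]
= -72xy + 432x^2y + 432xy^2 - 27x + 162x^2 + 162xy - 40y^2 + 240xy^2 + 240y^3 - 15y + 90xy + 90y^2    [distributive law]
= 180xy + 432x^2y + 672xy^2 - 27x + 162x^2 + 50y^2 + 240y^3 - 15y    [combine like terms]

180xy + 432x^2y + 672xy^2 - 27x + 162x^2 + 50y^2 + 240y^3 - 15y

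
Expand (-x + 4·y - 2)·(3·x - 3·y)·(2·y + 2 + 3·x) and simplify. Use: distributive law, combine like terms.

39·x²·y - 24·x² - 9·x³ - 6·x·y² + 36·x·y - 24·y³ - 12·y² - 12·x + 12·y

(-x + 4·y - 2)·(3·x - 3·y)·(2·y + 2 + 3·x)
= (-3·x² + 3·x·y + 12·x·y - 12·y² - 6·x + 6·y)·(2·y + 2 + 3·x)    [distributive law]
= (-3·x² + 15·x·y - 12·y² - 6·x + 6·y)·(2·y + 2 + 3·x)    [combine like terms]
= -6·x²·y - 6·x² - 9·x³ + 30·x·y² + 30·x·y + 45·x²·y - 24·y³ - 24·y² - 36·x·y² - 12·x·y - 12·x - 18·x² + 12·y² + 12·y + 18·x·y    [distributive law]
= 39·x²·y - 24·x² - 9·x³ - 6·x·y² + 36·x·y - 24·y³ - 12·y² - 12·x + 12·y    [combine like terms]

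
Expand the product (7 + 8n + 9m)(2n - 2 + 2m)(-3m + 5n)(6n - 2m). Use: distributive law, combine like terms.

-64mn^2 + 100m^2n - 60n^3 + 392mn - 84m^2 - 420n^2 - 24m^3 + 572mn^3 - 316m^2n^2 + 480n^4 - 300m^3n + 108m^4

(7 + 8n + 9m)(2n - 2 + 2m)(-3m + 5n)(6n - 2m)
= (14n - 14 + 14m + 16n^2 - 16n + 16mn + 18mn - 18m + 18m^2)(-3m + 5n)(6n - 2m)    [distributive law]
= (-2n - 14 - 4m + 16n^2 + 34mn + 18m^2)(-3m + 5n)(6n - 2m)    [combine like terms]
= (6mn - 10n^2 + 42m - 70n + 12m^2 - 20mn - 48mn^2 + 80n^3 - 102m^2n + 170mn^2 - 54m^3 + 90m^2n)(6n - 2m)    [distributive law]
= (-14mn - 10n^2 + 42m - 70n + 12m^2 + 122mn^2 + 80n^3 - 12m^2n - 54m^3)(6n - 2m)    [combine like terms]
= -84mn^2 + 28m^2n - 60n^3 + 20mn^2 + 252mn - 84m^2 - 420n^2 + 140mn + 72m^2n - 24m^3 + 732mn^3 - 244m^2n^2 + 480n^4 - 160mn^3 - 72m^2n^2 + 24m^3n - 324m^3n + 108m^4    [distributive law]
= -64mn^2 + 100m^2n - 60n^3 + 392mn - 84m^2 - 420n^2 - 24m^3 + 572mn^3 - 316m^2n^2 + 480n^4 - 300m^3n + 108m^4    [combine like terms]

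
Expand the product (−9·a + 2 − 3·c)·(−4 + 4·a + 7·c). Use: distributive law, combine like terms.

(−9·a + 2 − 3·c)·(−4 + 4·a + 7·c)
= 36·a − 36·a^2 − 63·a·c − 8 + 8·a + 14·c + 12·c − 12·a·c − 21·c^2    [distributive law]
= 44·a − 36·a^2 − 75·a·c − 8 + 26·c − 21·c^2    [combine like terms]

44·a − 36·a^2 − 75·a·c − 8 + 26·c − 21·c^2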